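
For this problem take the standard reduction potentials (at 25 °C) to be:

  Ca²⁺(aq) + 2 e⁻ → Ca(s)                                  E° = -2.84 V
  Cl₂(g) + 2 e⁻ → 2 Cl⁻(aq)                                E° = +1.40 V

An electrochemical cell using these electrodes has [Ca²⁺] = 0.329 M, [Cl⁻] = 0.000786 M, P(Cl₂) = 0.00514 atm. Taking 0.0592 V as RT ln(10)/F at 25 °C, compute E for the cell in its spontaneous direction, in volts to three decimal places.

+4.370 V

Cl₂/Cl⁻ is the cathode (higher E°), Ca²⁺/Ca the anode: E°cell = +1.40 − (-2.84) = +4.24 V, n = 2.
Overall: Cl₂(g) + Ca(s) → 2 Cl⁻(aq) + Ca²⁺(aq)
Q = [Cl⁻]^2·[Ca²⁺] / (P(Cl₂)); log Q = -4.403.
E = E° − (0.0592/n) log Q = +4.24 − (0.0592/2)(-4.403) = +4.370 V.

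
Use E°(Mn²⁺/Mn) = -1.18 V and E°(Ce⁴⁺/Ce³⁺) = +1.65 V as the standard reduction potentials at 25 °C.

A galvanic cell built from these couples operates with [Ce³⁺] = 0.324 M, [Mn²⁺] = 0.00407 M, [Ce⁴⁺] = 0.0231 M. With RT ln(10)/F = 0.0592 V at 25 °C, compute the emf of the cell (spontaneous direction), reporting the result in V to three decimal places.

+2.833 V

Ce⁴⁺/Ce³⁺ is the cathode (higher E°), Mn²⁺/Mn the anode: E°cell = +1.65 − (-1.18) = +2.83 V, n = 2.
Overall: 2 Ce⁴⁺(aq) + Mn(s) → 2 Ce³⁺(aq) + Mn²⁺(aq)
Q = [Ce³⁺]^2·[Mn²⁺] / ([Ce⁴⁺]^2); log Q = -0.097.
E = E° − (0.0592/n) log Q = +2.83 − (0.0592/2)(-0.097) = +2.833 V.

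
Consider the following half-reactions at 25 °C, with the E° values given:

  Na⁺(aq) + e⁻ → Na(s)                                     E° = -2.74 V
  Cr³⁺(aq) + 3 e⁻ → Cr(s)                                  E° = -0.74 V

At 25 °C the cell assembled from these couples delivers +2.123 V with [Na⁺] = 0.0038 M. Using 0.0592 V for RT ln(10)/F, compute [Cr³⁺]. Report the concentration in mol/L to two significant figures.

0.094 M

Cr³⁺/Cr is the cathode, Na⁺/Na the anode: E°cell = +2.00 V, n = 3.
Overall reaction: Cr³⁺(aq) + 3 Na(s) → Cr(s) + 3 Na⁺(aq); Q = [Na⁺]^3/[Cr³⁺]^1.
From E = E° − (0.0592/n) log Q: log Q = (E° − E)·n/0.0592 = (+2.00 − (+2.123))·3/0.0592 = -6.2331.
So 1·log[Cr³⁺] = 3·log(0.0038) − log Q = -7.2606 − (-6.2331) = -1.0275; [Cr³⁺] = 10^(-1.0275) ≈ 0.094 M.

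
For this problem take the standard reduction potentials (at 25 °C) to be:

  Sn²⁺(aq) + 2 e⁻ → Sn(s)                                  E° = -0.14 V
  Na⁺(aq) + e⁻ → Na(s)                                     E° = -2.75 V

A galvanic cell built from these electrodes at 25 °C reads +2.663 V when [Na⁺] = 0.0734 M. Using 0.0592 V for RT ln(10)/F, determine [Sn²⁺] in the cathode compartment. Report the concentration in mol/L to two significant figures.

Sn²⁺/Sn is the cathode, Na⁺/Na the anode: E°cell = +2.61 V, n = 2.
Overall reaction: Sn²⁺(aq) + 2 Na(s) → Sn(s) + 2 Na⁺(aq); Q = [Na⁺]^2/[Sn²⁺]^1.
From E = E° − (0.0592/n) log Q: log Q = (E° − E)·n/0.0592 = (+2.61 − (+2.663))·2/0.0592 = -1.7905.
So 1·log[Sn²⁺] = 2·log(0.0734) − log Q = -2.2686 − (-1.7905) = -0.4781; [Sn²⁺] = 10^(-0.4781) ≈ 0.33 M.

0.33 M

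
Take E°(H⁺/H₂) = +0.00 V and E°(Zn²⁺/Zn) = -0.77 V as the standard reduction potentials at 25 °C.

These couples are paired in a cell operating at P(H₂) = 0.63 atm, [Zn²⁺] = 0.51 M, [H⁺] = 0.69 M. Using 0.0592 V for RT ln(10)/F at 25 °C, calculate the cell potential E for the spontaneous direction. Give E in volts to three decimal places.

H⁺/H₂ is the cathode (higher E°), Zn²⁺/Zn the anode: E°cell = +0.00 − (-0.77) = +0.77 V, n = 2.
Overall: 2 H⁺(aq) + Zn(s) → H₂(g) + Zn²⁺(aq)
Q = P(H₂)·[Zn²⁺] / ([H⁺]^2); log Q = -0.171.
E = E° − (0.0592/n) log Q = +0.77 − (0.0592/2)(-0.171) = +0.775 V.

+0.775 V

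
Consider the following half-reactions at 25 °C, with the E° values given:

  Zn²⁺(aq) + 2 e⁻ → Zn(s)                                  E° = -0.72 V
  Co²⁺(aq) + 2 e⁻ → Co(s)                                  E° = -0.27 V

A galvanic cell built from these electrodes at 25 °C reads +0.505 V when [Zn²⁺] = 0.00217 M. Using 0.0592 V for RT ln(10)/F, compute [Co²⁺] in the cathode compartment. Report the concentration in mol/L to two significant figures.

Co²⁺/Co is the cathode, Zn²⁺/Zn the anode: E°cell = +0.45 V, n = 2.
Overall reaction: Co²⁺(aq) + Zn(s) → Co(s) + Zn²⁺(aq); Q = [Zn²⁺]^1/[Co²⁺]^1.
From E = E° − (0.0592/n) log Q: log Q = (E° − E)·n/0.0592 = (+0.45 − (+0.505))·2/0.0592 = -1.8581.
So 1·log[Co²⁺] = 1·log(0.00217) − log Q = -2.6635 − (-1.8581) = -0.8054; [Co²⁺] = 10^(-0.8054) ≈ 0.16 M.

0.16 M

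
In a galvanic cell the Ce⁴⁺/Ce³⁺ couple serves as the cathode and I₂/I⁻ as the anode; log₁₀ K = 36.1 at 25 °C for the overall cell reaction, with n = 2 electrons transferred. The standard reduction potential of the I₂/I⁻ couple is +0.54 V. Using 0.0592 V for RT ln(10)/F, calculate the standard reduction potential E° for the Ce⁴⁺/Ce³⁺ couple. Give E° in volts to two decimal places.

+1.61 V

E°cell = (0.0592/n)·log K = (0.0592/2)(36.1) = +1.069 V.
Since Ce⁴⁺/Ce³⁺ is the cathode and I₂/I⁻ the anode, E°cell = E°(Ce⁴⁺/Ce³⁺) − E°(I₂/I⁻).
So E°(Ce⁴⁺/Ce³⁺) = E°cell + E°(I₂/I⁻) = +1.069 + (+0.54) = +1.61 V.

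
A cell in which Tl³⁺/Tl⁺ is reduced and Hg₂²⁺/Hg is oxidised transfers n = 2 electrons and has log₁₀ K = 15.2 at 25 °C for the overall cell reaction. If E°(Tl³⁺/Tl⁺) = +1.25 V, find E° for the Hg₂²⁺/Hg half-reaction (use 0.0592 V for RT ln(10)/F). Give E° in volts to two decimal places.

+0.80 V

E°cell = (0.0592/n)·log K = (0.0592/2)(15.2) = +0.450 V.
Since Tl³⁺/Tl⁺ is the cathode and Hg₂²⁺/Hg the anode, E°cell = E°(Tl³⁺/Tl⁺) − E°(Hg₂²⁺/Hg).
So E°(Hg₂²⁺/Hg) = E°(Tl³⁺/Tl⁺) − E°cell = (+1.25) − (+0.450) = +0.80 V.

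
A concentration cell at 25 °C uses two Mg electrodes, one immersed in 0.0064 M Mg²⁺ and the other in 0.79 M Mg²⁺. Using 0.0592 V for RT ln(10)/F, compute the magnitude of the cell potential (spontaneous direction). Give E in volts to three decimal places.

For a concentration cell E°cell = 0. The 0.79 M side is the cathode (reduction is favoured where [Mg²⁺] is higher).
With n = 2, E = −(0.0592/2) log([Mg²⁺]ₐₙ/[Mg²⁺]꜀ₐₜ) = −(0.0592/2) log(0.0064/0.79) = −(0.0592/2)(-2.091) = +0.062 V.

+0.062 V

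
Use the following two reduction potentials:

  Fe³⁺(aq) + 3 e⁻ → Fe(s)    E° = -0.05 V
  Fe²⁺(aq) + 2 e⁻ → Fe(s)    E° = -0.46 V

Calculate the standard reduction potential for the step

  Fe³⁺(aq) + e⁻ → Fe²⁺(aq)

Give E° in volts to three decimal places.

Sequential free energies add, so n₃E°₃ = n₁E°₁ + n₂E°₂.
With n₃ = 3, and the known step contributing 2×(-0.46) V, the unknown satisfies 1·E° = 3×(-0.05) − 2×(-0.46) = +0.770.
E° = +0.770 / 1 = +0.770 V.

+0.770 V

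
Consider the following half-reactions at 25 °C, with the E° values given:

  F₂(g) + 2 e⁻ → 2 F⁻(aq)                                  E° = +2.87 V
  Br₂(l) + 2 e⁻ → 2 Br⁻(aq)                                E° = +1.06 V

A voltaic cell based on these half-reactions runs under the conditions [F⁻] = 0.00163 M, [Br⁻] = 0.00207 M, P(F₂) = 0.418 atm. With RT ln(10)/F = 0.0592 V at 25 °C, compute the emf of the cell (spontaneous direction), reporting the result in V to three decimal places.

F₂/F⁻ is the cathode (higher E°), Br₂/Br⁻ the anode: E°cell = +2.87 − (+1.06) = +1.81 V, n = 2.
Overall: F₂(g) + 2 Br⁻(aq) → 2 F⁻(aq) + Br₂(l)
Q = [F⁻]^2 / (P(F₂)·[Br⁻]^2); log Q = 0.171.
E = E° − (0.0592/n) log Q = +1.81 − (0.0592/2)(0.171) = +1.805 V.

+1.805 V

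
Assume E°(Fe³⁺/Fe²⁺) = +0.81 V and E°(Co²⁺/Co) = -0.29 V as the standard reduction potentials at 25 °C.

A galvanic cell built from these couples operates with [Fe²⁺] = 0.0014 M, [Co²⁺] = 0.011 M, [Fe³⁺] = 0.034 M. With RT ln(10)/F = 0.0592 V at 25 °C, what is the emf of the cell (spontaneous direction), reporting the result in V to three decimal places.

Fe³⁺/Fe²⁺ is the cathode (higher E°), Co²⁺/Co the anode: E°cell = +0.81 − (-0.29) = +1.10 V, n = 2.
Overall: 2 Fe³⁺(aq) + Co(s) → 2 Fe²⁺(aq) + Co²⁺(aq)
Q = [Fe²⁺]^2·[Co²⁺] / ([Fe³⁺]^2); log Q = -4.729.
E = E° − (0.0592/n) log Q = +1.10 − (0.0592/2)(-4.729) = +1.240 V.

+1.240 V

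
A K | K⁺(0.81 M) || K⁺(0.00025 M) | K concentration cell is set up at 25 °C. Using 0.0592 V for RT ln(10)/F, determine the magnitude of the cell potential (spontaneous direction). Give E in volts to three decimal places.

+0.208 V

For a concentration cell E°cell = 0. The 0.81 M side is the cathode (reduction is favoured where [K⁺] is higher).
With n = 1, E = −(0.0592/1) log([K⁺]ₐₙ/[K⁺]꜀ₐₜ) = −(0.0592/1) log(0.00025/0.81) = −(0.0592/1)(-3.511) = +0.208 V.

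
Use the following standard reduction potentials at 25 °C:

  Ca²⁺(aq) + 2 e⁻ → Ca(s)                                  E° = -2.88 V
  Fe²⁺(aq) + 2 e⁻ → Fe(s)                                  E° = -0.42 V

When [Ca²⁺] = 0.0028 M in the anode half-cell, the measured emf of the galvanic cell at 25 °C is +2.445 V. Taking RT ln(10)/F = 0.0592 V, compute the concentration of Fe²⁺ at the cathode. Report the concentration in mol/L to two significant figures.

0.00087 M

Fe²⁺/Fe is the cathode, Ca²⁺/Ca the anode: E°cell = +2.46 V, n = 2.
Overall reaction: Fe²⁺(aq) + Ca(s) → Fe(s) + Ca²⁺(aq); Q = [Ca²⁺]^1/[Fe²⁺]^1.
From E = E° − (0.0592/n) log Q: log Q = (E° − E)·n/0.0592 = (+2.46 − (+2.445))·2/0.0592 = 0.5068.
So 1·log[Fe²⁺] = 1·log(0.0028) − log Q = -2.5528 − (0.5068) = -3.0596; [Fe²⁺] = 10^(-3.0596) ≈ 0.00087 M.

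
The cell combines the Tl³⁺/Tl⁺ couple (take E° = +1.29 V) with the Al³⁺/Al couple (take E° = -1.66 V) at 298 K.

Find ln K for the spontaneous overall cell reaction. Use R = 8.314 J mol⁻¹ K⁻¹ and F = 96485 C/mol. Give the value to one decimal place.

Cathode: Tl³⁺/Tl⁺; anode: Al³⁺/Al. E°cell = (+1.29) − (-1.66) = +2.95 V, with n = 6.
ΔG° = −nFE° = −RT ln K, so ln K = nFE°/(RT) = (6)(96485)(+2.95) / ((8.314)(298)) = 689.298.

689.3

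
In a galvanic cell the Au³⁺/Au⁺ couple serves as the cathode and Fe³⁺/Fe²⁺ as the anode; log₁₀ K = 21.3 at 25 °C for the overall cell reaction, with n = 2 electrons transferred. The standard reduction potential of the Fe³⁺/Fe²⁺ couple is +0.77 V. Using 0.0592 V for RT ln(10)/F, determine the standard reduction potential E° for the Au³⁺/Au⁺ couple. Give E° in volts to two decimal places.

E°cell = (0.0592/n)·log K = (0.0592/2)(21.3) = +0.630 V.
Since Au³⁺/Au⁺ is the cathode and Fe³⁺/Fe²⁺ the anode, E°cell = E°(Au³⁺/Au⁺) − E°(Fe³⁺/Fe²⁺).
So E°(Au³⁺/Au⁺) = E°cell + E°(Fe³⁺/Fe²⁺) = +0.630 + (+0.77) = +1.40 V.

+1.40 V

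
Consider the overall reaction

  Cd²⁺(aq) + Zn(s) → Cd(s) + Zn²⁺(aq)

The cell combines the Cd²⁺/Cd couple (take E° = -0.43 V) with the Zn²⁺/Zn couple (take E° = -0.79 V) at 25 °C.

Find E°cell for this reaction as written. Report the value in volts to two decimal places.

+0.36 V

The Cd²⁺/Cd couple has the higher reduction potential, so it is the cathode; Zn²⁺/Zn is oxidised at the anode.
E°cell = E°(cathode) − E°(anode) = (-0.43) − (-0.79) = +0.36 V.
Since E°cell > 0, the reaction is spontaneous under standard conditions.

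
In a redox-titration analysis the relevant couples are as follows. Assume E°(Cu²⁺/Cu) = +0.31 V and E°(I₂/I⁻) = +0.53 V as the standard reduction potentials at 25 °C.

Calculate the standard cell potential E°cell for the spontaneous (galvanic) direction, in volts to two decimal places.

The I₂/I⁻ couple has the higher reduction potential, so it is the cathode; Cu²⁺/Cu is oxidised at the anode.
E°cell = E°(cathode) − E°(anode) = (+0.53) − (+0.31) = +0.22 V.

+0.22 V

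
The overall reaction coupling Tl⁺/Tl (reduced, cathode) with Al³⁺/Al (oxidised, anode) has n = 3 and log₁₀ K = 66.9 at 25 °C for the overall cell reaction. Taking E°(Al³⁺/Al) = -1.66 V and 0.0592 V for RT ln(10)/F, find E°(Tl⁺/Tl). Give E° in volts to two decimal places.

E°cell = (0.0592/n)·log K = (0.0592/3)(66.9) = +1.320 V.
Since Tl⁺/Tl is the cathode and Al³⁺/Al the anode, E°cell = E°(Tl⁺/Tl) − E°(Al³⁺/Al).
So E°(Tl⁺/Tl) = E°cell + E°(Al³⁺/Al) = +1.320 + (-1.66) = -0.34 V.

-0.34 V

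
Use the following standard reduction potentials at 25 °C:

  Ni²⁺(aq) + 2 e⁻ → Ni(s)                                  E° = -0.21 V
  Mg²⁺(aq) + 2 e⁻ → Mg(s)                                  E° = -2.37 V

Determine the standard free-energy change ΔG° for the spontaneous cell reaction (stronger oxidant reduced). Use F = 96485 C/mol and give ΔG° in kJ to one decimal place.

-416.8 kJ

Ni²⁺/Ni (E° = -0.21 V) is the cathode; Mg²⁺/Mg (E° = -2.37 V) is the anode, so E°cell = +2.16 V.
Balancing electrons gives n = 2 (lcm of 2 and 2).
ΔG° = −nFE° = −(2)(96485)(+2.16) = -416,815 J = -416.8 kJ.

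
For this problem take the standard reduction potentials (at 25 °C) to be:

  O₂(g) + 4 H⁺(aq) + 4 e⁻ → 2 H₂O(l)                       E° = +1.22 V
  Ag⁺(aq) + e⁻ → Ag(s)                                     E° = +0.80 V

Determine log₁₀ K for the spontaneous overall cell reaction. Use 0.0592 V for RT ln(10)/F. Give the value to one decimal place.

28.4

Cathode: O₂/H₂O; anode: Ag⁺/Ag. E°cell = +0.42 V, n = 4.
log K = nE°cell / 0.0592 = (4)(+0.42) / 0.0592 = 28.4.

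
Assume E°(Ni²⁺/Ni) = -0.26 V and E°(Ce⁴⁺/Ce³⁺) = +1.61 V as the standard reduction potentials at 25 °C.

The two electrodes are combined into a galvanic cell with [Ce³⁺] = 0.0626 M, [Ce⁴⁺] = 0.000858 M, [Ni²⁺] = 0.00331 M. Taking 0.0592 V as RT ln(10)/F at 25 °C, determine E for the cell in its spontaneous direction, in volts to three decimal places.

+1.833 V

Ce⁴⁺/Ce³⁺ is the cathode (higher E°), Ni²⁺/Ni the anode: E°cell = +1.61 − (-0.26) = +1.87 V, n = 2.
Overall: 2 Ce⁴⁺(aq) + Ni(s) → 2 Ce³⁺(aq) + Ni²⁺(aq)
Q = [Ce³⁺]^2·[Ni²⁺] / ([Ce⁴⁺]^2); log Q = 1.246.
E = E° − (0.0592/n) log Q = +1.87 − (0.0592/2)(1.246) = +1.833 V.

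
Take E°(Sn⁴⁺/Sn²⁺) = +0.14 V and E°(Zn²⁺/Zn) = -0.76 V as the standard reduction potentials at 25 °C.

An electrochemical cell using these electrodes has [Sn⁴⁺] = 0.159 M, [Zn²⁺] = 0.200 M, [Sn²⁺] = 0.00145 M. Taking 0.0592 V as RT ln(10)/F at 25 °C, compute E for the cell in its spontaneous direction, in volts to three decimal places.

Sn⁴⁺/Sn²⁺ is the cathode (higher E°), Zn²⁺/Zn the anode: E°cell = +0.14 − (-0.76) = +0.90 V, n = 2.
Overall: Sn⁴⁺(aq) + Zn(s) → Sn²⁺(aq) + Zn²⁺(aq)
Q = [Sn²⁺]·[Zn²⁺] / ([Sn⁴⁺]); log Q = -2.739.
E = E° − (0.0592/n) log Q = +0.90 − (0.0592/2)(-2.739) = +0.981 V.

+0.981 V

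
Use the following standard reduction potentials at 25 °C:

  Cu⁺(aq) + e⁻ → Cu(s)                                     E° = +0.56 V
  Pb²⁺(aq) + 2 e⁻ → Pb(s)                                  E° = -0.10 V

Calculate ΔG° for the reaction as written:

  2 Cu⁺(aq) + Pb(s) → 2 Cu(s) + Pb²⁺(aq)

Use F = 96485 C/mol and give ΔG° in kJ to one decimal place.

-127.4 kJ

As written, Cu⁺/Cu is reduced (cathode) and Pb²⁺/Pb is oxidised (anode), so E°cell = (+0.56) − (-0.10) = +0.66 V.
Balancing electrons gives n = 2.
ΔG° = −nFE° = −(2)(96485)(+0.66) = -127,360 J = -127.4 kJ.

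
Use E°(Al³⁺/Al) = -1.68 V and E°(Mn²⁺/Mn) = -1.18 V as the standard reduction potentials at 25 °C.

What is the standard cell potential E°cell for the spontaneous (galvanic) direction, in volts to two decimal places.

The Mn²⁺/Mn couple has the higher reduction potential, so it is the cathode; Al³⁺/Al is oxidised at the anode.
E°cell = E°(cathode) − E°(anode) = (-1.18) − (-1.68) = +0.50 V.

+0.50 V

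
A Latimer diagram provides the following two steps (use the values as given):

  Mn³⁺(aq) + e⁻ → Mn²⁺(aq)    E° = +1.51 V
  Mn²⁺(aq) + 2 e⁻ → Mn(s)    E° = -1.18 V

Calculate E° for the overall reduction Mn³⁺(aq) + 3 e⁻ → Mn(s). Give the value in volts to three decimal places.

Since ΔG° = −nFE° is additive over sequential reductions, n₃E°₃ = n₁E°₁ + n₂E°₂.
E°₃ = (1×+1.51 + 2×-1.18) / 3 = (-0.850) / 3 = -0.283 V.

-0.283 V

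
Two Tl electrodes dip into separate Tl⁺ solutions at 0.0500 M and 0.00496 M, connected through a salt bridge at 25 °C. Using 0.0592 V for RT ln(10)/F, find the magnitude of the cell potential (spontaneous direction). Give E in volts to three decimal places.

For a concentration cell E°cell = 0. The 0.0500 M side is the cathode (reduction is favoured where [Tl⁺] is higher).
With n = 1, E = −(0.0592/1) log([Tl⁺]ₐₙ/[Tl⁺]꜀ₐₜ) = −(0.0592/1) log(0.00496/0.05) = −(0.0592/1)(-1.003) = +0.059 V.

+0.059 V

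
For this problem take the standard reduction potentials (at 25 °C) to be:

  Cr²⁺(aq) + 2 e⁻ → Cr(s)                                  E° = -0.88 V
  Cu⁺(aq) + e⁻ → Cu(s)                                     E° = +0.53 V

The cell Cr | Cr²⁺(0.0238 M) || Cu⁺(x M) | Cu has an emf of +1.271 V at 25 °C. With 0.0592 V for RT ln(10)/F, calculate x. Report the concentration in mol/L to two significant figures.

0.00069 M

Cu⁺/Cu is the cathode, Cr²⁺/Cr the anode: E°cell = +1.41 V, n = 2.
Overall reaction: 2 Cu⁺(aq) + Cr(s) → 2 Cu(s) + Cr²⁺(aq); Q = [Cr²⁺]^1/[Cu⁺]^2.
From E = E° − (0.0592/n) log Q: log Q = (E° − E)·n/0.0592 = (+1.41 − (+1.271))·2/0.0592 = 4.6959.
So 2·log[Cu⁺] = 1·log(0.0238) − log Q = -1.6234 − (4.6959) = -6.3193; log[Cu⁺] = -6.3193 / 2 = -3.1597; [Cu⁺] = 10^(-3.1597) ≈ 0.00069 M.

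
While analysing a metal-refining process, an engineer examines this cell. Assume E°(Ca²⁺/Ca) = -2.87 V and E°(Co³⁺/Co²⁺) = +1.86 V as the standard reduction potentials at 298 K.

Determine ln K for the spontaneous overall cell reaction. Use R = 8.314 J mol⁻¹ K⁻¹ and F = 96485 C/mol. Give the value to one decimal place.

Cathode: Co³⁺/Co²⁺; anode: Ca²⁺/Ca. E°cell = (+1.86) − (-2.87) = +4.73 V, with n = 2.
ΔG° = −nFE° = −RT ln K, so ln K = nFE°/(RT) = (2)(96485)(+4.73) / ((8.314)(298)) = 368.404.

368.4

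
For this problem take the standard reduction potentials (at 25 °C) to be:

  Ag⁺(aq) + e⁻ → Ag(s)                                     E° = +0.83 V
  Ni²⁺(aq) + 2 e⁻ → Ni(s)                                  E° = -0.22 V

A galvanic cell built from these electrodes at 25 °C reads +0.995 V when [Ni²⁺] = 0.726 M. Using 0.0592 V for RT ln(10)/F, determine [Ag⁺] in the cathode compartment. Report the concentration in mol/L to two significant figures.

Ag⁺/Ag is the cathode, Ni²⁺/Ni the anode: E°cell = +1.05 V, n = 2.
Overall reaction: 2 Ag⁺(aq) + Ni(s) → 2 Ag(s) + Ni²⁺(aq); Q = [Ni²⁺]^1/[Ag⁺]^2.
From E = E° − (0.0592/n) log Q: log Q = (E° − E)·n/0.0592 = (+1.05 − (+0.995))·2/0.0592 = 1.8581.
So 2·log[Ag⁺] = 1·log(0.726) − log Q = -0.1391 − (1.8581) = -1.9972; log[Ag⁺] = -1.9972 / 2 = -0.9986; [Ag⁺] = 10^(-0.9986) ≈ 0.10 M.

0.10 M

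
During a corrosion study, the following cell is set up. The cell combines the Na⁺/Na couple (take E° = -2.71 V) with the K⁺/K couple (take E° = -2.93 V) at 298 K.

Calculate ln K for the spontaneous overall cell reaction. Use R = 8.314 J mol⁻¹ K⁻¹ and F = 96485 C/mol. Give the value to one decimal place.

Cathode: Na⁺/Na; anode: K⁺/K. E°cell = (-2.71) − (-2.93) = +0.22 V, with n = 1.
ΔG° = −nFE° = −RT ln K, so ln K = nFE°/(RT) = (1)(96485)(+0.22) / ((8.314)(298)) = 8.568.

8.6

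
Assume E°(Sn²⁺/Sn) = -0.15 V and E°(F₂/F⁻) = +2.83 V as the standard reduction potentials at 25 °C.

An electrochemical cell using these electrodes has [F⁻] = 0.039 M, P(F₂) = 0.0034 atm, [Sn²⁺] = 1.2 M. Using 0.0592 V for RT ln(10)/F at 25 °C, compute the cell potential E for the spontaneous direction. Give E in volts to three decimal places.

F₂/F⁻ is the cathode (higher E°), Sn²⁺/Sn the anode: E°cell = +2.83 − (-0.15) = +2.98 V, n = 2.
Overall: F₂(g) + Sn(s) → 2 F⁻(aq) + Sn²⁺(aq)
Q = [F⁻]^2·[Sn²⁺] / (P(F₂)); log Q = -0.270.
E = E° − (0.0592/n) log Q = +2.98 − (0.0592/2)(-0.270) = +2.988 V.

+2.988 V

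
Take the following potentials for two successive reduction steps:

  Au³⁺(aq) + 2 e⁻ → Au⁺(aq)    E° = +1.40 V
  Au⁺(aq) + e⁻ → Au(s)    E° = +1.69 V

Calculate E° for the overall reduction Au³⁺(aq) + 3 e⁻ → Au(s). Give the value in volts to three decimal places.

+1.497 V

Adding the free-energy changes (−nFE°) of the two steps gives −n₃FE°₃ = −n₁FE°₁ − n₂FE°₂.
E°₃ = (2×+1.40 + 1×+1.69) / 3 = (+4.490) / 3 = +1.497 V.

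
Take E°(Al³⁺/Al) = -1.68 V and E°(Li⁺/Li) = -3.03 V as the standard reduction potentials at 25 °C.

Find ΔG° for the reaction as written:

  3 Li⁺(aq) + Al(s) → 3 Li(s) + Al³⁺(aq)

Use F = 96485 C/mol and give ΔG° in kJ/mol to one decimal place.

As written, Li⁺/Li is reduced (cathode) and Al³⁺/Al is oxidised (anode), so E°cell = (-3.03) − (-1.68) = -1.35 V.
Balancing electrons gives n = 3.
ΔG° = −nFE° = −(3)(96485)(-1.35) = 390,764 J = +390.8 kJ/mol.

+390.8 kJ/mol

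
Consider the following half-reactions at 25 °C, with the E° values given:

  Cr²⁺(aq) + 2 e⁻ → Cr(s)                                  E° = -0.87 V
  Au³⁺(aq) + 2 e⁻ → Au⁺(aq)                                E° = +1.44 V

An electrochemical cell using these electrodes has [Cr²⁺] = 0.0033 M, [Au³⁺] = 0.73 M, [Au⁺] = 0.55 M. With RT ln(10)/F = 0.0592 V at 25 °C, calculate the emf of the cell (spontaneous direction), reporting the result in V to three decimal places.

Au³⁺/Au⁺ is the cathode (higher E°), Cr²⁺/Cr the anode: E°cell = +1.44 − (-0.87) = +2.31 V, n = 2.
Overall: Au³⁺(aq) + Cr(s) → Au⁺(aq) + Cr²⁺(aq)
Q = [Au⁺]·[Cr²⁺] / ([Au³⁺]); log Q = -2.604.
E = E° − (0.0592/n) log Q = +2.31 − (0.0592/2)(-2.604) = +2.387 V.

+2.387 V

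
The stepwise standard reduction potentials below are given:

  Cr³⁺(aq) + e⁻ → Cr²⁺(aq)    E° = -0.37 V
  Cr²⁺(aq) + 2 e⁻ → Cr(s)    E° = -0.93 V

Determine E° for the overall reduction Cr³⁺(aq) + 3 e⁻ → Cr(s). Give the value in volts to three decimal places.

-0.743 V

Adding the free-energy changes (−nFE°) of the two steps gives −n₃FE°₃ = −n₁FE°₁ − n₂FE°₂.
E°₃ = (1×-0.37 + 2×-0.93) / 3 = (-2.230) / 3 = -0.743 V.
E° values themselves are not directly additive — weighting by electron count is essential.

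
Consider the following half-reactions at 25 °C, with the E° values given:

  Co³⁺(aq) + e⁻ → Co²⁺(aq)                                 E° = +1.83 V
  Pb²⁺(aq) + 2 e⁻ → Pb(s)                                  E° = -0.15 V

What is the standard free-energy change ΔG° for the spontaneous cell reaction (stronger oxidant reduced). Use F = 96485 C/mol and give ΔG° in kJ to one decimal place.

-382.1 kJ

Co³⁺/Co²⁺ (E° = +1.83 V) is the cathode; Pb²⁺/Pb (E° = -0.15 V) is the anode, so E°cell = +1.98 V.
Balancing electrons gives n = 2 (lcm of 1 and 2).
ΔG° = −nFE° = −(2)(96485)(+1.98) = -382,081 J = -382.1 kJ.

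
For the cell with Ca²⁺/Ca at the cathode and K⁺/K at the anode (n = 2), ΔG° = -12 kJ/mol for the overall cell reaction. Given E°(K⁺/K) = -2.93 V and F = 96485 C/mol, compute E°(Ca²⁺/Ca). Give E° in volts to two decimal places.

E°cell = −ΔG°/(nF) = −(-12×10³)/((2)(96485)) = +0.062 V.
Since Ca²⁺/Ca is the cathode and K⁺/K the anode, E°cell = E°(Ca²⁺/Ca) − E°(K⁺/K).
So E°(Ca²⁺/Ca) = E°cell + E°(K⁺/K) = +0.062 + (-2.93) = -2.87 V.

-2.87 V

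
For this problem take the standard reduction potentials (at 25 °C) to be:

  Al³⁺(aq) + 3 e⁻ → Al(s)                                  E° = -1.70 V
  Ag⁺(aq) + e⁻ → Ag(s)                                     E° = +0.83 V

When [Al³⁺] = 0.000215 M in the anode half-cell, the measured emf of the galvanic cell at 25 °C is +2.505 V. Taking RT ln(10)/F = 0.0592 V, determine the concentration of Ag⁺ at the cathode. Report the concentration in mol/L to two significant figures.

0.023 M

Ag⁺/Ag is the cathode, Al³⁺/Al the anode: E°cell = +2.53 V, n = 3.
Overall reaction: 3 Ag⁺(aq) + Al(s) → 3 Ag(s) + Al³⁺(aq); Q = [Al³⁺]^1/[Ag⁺]^3.
From E = E° − (0.0592/n) log Q: log Q = (E° − E)·n/0.0592 = (+2.53 − (+2.505))·3/0.0592 = 1.2669.
So 3·log[Ag⁺] = 1·log(0.000215) − log Q = -3.6676 − (1.2669) = -4.9345; log[Ag⁺] = -4.9345 / 3 = -1.6448; [Ag⁺] = 10^(-1.6448) ≈ 0.023 M.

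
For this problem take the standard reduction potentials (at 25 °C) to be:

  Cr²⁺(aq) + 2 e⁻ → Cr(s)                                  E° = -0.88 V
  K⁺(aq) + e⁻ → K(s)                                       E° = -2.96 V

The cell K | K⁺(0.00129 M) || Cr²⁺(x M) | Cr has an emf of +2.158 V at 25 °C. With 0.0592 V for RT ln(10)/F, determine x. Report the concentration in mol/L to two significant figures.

0.00072 M

Cr²⁺/Cr is the cathode, K⁺/K the anode: E°cell = +2.08 V, n = 2.
Overall reaction: Cr²⁺(aq) + 2 K(s) → Cr(s) + 2 K⁺(aq); Q = [K⁺]^2/[Cr²⁺]^1.
From E = E° − (0.0592/n) log Q: log Q = (E° − E)·n/0.0592 = (+2.08 − (+2.158))·2/0.0592 = -2.6351.
So 1·log[Cr²⁺] = 2·log(0.00129) − log Q = -5.7788 − (-2.6351) = -3.1437; [Cr²⁺] = 10^(-3.1437) ≈ 0.00072 M.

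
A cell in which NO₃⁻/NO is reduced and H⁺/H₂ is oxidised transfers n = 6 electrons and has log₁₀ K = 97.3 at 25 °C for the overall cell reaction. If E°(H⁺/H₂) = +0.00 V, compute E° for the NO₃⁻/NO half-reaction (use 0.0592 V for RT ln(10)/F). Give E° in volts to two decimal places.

+0.96 V

E°cell = (0.0592/n)·log K = (0.0592/6)(97.3) = +0.960 V.
Since NO₃⁻/NO is the cathode and H⁺/H₂ the anode, E°cell = E°(NO₃⁻/NO) − E°(H⁺/H₂).
So E°(NO₃⁻/NO) = E°cell + E°(H⁺/H₂) = +0.960 + (+0.00) = +0.96 V.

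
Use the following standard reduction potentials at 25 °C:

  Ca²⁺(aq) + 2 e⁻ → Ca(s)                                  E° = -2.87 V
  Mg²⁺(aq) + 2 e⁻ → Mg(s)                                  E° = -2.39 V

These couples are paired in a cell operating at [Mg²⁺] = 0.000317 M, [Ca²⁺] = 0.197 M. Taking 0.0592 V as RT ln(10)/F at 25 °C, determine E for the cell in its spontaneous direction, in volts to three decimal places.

+0.397 V

Mg²⁺/Mg is the cathode (higher E°), Ca²⁺/Ca the anode: E°cell = -2.39 − (-2.87) = +0.48 V, n = 2.
Overall: Mg²⁺(aq) + Ca(s) → Mg(s) + Ca²⁺(aq)
Q = [Ca²⁺] / ([Mg²⁺]); log Q = 2.793.
E = E° − (0.0592/n) log Q = +0.48 − (0.0592/2)(2.793) = +0.397 V.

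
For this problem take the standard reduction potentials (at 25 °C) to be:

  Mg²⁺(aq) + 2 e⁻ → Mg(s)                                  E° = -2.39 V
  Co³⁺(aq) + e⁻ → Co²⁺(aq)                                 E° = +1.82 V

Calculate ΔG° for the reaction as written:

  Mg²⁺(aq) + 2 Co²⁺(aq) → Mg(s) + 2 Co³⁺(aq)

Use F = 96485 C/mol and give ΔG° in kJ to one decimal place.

As written, Mg²⁺/Mg is reduced (cathode) and Co³⁺/Co²⁺ is oxidised (anode), so E°cell = (-2.39) − (+1.82) = -4.21 V.
Balancing electrons gives n = 2.
ΔG° = −nFE° = −(2)(96485)(-4.21) = 812,404 J = +812.4 kJ.

+812.4 kJ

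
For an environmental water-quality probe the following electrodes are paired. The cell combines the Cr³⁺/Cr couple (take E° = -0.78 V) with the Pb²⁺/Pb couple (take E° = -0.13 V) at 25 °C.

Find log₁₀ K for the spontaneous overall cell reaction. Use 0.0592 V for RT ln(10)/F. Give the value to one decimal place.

65.9

Cathode: Pb²⁺/Pb; anode: Cr³⁺/Cr. E°cell = +0.65 V, n = 6.
log K = nE°cell / 0.0592 = (6)(+0.65) / 0.0592 = 65.9.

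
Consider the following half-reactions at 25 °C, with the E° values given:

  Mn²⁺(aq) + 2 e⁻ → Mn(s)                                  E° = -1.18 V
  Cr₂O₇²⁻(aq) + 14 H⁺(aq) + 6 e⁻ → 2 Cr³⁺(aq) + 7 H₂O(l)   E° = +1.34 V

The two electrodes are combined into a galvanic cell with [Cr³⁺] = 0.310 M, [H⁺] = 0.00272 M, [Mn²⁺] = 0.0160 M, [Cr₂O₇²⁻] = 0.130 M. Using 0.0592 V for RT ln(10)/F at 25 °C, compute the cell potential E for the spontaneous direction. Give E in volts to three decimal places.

Cr₂O₇²⁻/Cr³⁺ is the cathode (higher E°), Mn²⁺/Mn the anode: E°cell = +1.34 − (-1.18) = +2.52 V, n = 6.
Overall: Cr₂O₇²⁻(aq) + 14 H⁺(aq) + 3 Mn(s) → 2 Cr³⁺(aq) + 7 H₂O(l) + 3 Mn²⁺(aq)
Q = [Cr³⁺]^2·[Mn²⁺]^3 / ([Cr₂O₇²⁻]·[H⁺]^14); log Q = 30.397.
E = E° − (0.0592/n) log Q = +2.52 − (0.0592/6)(30.397) = +2.220 V.

+2.220 V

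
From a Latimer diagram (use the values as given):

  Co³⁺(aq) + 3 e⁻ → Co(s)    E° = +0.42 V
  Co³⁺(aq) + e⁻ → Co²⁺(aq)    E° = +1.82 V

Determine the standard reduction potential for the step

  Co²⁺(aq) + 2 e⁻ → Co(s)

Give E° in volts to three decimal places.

Sequential free energies add, so n₃E°₃ = n₁E°₁ + n₂E°₂.
With n₃ = 3, and the known step contributing 1×(+1.82) V, the unknown satisfies 2·E° = 3×(+0.42) − 1×(+1.82) = -0.560.
E° = -0.560 / 2 = -0.280 V.

-0.280 V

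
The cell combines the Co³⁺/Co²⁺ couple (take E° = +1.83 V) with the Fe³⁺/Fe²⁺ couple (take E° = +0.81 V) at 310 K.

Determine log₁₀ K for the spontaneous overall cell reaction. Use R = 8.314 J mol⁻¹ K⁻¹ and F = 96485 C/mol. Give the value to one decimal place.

Cathode: Co³⁺/Co²⁺; anode: Fe³⁺/Fe²⁺. E°cell = (+1.83) − (+0.81) = +1.02 V, with n = 1.
ΔG° = −nFE° = −RT ln K, so ln K = nFE°/(RT) = (1)(96485)(+1.02) / ((8.314)(310)) = 38.185.
log₁₀ K = 38.185 / ln 10 = 16.6.

16.6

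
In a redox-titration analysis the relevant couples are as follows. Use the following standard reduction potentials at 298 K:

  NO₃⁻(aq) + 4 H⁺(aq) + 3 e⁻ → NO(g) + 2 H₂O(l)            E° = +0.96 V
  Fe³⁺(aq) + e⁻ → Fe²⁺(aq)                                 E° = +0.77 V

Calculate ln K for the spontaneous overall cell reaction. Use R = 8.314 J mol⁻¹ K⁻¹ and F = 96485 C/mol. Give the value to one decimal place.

22.2

Cathode: NO₃⁻/NO; anode: Fe³⁺/Fe²⁺. E°cell = (+0.96) − (+0.77) = +0.19 V, with n = 3.
ΔG° = −nFE° = −RT ln K, so ln K = nFE°/(RT) = (3)(96485)(+0.19) / ((8.314)(298)) = 22.198.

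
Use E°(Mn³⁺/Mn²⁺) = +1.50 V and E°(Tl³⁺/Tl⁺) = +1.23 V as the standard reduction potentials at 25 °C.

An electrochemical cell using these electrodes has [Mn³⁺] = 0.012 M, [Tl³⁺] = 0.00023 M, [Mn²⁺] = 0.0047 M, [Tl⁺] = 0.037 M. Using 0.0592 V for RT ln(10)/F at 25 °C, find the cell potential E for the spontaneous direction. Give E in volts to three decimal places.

+0.359 V

Mn³⁺/Mn²⁺ is the cathode (higher E°), Tl³⁺/Tl⁺ the anode: E°cell = +1.50 − (+1.23) = +0.27 V, n = 2.
Overall: 2 Mn³⁺(aq) + Tl⁺(aq) → 2 Mn²⁺(aq) + Tl³⁺(aq)
Q = [Mn²⁺]^2·[Tl³⁺] / ([Mn³⁺]^2·[Tl⁺]); log Q = -3.021.
E = E° − (0.0592/n) log Q = +0.27 − (0.0592/2)(-3.021) = +0.359 V.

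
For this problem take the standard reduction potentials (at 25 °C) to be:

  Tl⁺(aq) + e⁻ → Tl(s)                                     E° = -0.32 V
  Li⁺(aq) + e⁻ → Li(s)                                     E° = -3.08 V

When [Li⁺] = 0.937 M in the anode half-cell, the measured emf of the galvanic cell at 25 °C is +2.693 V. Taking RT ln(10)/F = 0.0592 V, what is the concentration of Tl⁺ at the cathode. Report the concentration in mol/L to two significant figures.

Tl⁺/Tl is the cathode, Li⁺/Li the anode: E°cell = +2.76 V, n = 1.
Overall reaction: Tl⁺(aq) + Li(s) → Tl(s) + Li⁺(aq); Q = [Li⁺]^1/[Tl⁺]^1.
From E = E° − (0.0592/n) log Q: log Q = (E° − E)·n/0.0592 = (+2.76 − (+2.693))·1/0.0592 = 1.1318.
So 1·log[Tl⁺] = 1·log(0.937) − log Q = -0.0283 − (1.1318) = -1.1601; [Tl⁺] = 10^(-1.1601) ≈ 0.069 M.

0.069 M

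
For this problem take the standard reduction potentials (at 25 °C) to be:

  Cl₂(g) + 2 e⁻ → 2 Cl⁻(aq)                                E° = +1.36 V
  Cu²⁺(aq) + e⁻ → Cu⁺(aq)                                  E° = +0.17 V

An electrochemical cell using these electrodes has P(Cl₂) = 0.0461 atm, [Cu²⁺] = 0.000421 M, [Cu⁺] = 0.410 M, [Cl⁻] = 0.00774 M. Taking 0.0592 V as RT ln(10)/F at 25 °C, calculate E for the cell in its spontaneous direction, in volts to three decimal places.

+1.452 V

Cl₂/Cl⁻ is the cathode (higher E°), Cu²⁺/Cu⁺ the anode: E°cell = +1.36 − (+0.17) = +1.19 V, n = 2.
Overall: Cl₂(g) + 2 Cu⁺(aq) → 2 Cl⁻(aq) + 2 Cu²⁺(aq)
Q = [Cl⁻]^2·[Cu²⁺]^2 / (P(Cl₂)·[Cu⁺]^2); log Q = -8.863.
E = E° − (0.0592/n) log Q = +1.19 − (0.0592/2)(-8.863) = +1.452 V.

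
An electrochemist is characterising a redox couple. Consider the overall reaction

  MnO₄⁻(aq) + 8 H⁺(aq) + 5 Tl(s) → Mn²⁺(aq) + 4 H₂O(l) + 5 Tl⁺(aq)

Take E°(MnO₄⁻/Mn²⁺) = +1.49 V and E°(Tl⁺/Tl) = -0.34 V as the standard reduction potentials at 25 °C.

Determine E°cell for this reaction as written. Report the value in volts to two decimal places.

+1.83 V

The MnO₄⁻/Mn²⁺ couple has the higher reduction potential, so it is the cathode; Tl⁺/Tl is oxidised at the anode.
E°cell = E°(cathode) − E°(anode) = (+1.49) − (-0.34) = +1.83 V.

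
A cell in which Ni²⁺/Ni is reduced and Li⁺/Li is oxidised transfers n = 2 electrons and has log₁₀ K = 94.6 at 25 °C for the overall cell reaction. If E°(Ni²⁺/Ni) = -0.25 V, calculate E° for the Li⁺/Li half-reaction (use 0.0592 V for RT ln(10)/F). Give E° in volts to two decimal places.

-3.05 V

E°cell = (0.0592/n)·log K = (0.0592/2)(94.6) = +2.800 V.
Since Ni²⁺/Ni is the cathode and Li⁺/Li the anode, E°cell = E°(Ni²⁺/Ni) − E°(Li⁺/Li).
So E°(Li⁺/Li) = E°(Ni²⁺/Ni) − E°cell = (-0.25) − (+2.800) = -3.05 V.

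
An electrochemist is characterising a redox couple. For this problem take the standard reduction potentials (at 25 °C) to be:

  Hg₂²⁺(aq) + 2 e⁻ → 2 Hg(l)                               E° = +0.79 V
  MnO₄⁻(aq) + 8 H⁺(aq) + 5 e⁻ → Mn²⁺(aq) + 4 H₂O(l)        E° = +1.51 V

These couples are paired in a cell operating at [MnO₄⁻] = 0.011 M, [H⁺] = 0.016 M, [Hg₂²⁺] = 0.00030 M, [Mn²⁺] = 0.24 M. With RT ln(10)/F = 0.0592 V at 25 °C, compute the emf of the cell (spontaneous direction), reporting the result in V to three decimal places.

MnO₄⁻/Mn²⁺ is the cathode (higher E°), Hg₂²⁺/Hg the anode: E°cell = +1.51 − (+0.79) = +0.72 V, n = 10.
Overall: 2 MnO₄⁻(aq) + 16 H⁺(aq) + 10 Hg(l) → 2 Mn²⁺(aq) + 8 H₂O(l) + 5 Hg₂²⁺(aq)
Q = [Mn²⁺]^2·[Hg₂²⁺]^5 / ([MnO₄⁻]^2·[H⁺]^16); log Q = 13.797.
E = E° − (0.0592/n) log Q = +0.72 − (0.0592/10)(13.797) = +0.638 V.

+0.638 V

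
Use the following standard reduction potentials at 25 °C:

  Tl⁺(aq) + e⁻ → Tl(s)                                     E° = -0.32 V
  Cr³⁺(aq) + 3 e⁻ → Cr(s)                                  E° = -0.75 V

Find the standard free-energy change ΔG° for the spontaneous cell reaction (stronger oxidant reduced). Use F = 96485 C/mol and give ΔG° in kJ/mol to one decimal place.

Tl⁺/Tl (E° = -0.32 V) is the cathode; Cr³⁺/Cr (E° = -0.75 V) is the anode, so E°cell = +0.43 V.
Balancing electrons gives n = 3 (lcm of 1 and 3).
ΔG° = −nFE° = −(3)(96485)(+0.43) = -124,466 J = -124.5 kJ/mol.

-124.5 kJ/mol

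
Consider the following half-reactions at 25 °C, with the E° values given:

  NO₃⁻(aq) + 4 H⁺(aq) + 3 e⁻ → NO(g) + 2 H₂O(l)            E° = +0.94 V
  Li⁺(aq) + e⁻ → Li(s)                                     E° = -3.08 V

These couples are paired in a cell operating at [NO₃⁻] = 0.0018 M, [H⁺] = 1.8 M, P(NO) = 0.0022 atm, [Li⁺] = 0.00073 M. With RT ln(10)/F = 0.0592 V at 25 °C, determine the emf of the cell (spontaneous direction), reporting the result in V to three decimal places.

+4.224 V

NO₃⁻/NO is the cathode (higher E°), Li⁺/Li the anode: E°cell = +0.94 − (-3.08) = +4.02 V, n = 3.
Overall: NO₃⁻(aq) + 4 H⁺(aq) + 3 Li(s) → NO(g) + 2 H₂O(l) + 3 Li⁺(aq)
Q = P(NO)·[Li⁺]^3 / ([NO₃⁻]·[H⁺]^4); log Q = -10.344.
E = E° − (0.0592/n) log Q = +4.02 − (0.0592/3)(-10.344) = +4.224 V.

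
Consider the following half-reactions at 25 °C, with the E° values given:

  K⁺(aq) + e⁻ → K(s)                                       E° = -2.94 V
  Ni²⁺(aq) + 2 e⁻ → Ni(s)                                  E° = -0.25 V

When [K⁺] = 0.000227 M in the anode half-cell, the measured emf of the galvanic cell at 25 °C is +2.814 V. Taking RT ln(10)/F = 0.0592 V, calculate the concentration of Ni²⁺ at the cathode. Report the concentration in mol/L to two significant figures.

0.00080 M

Ni²⁺/Ni is the cathode, K⁺/K the anode: E°cell = +2.69 V, n = 2.
Overall reaction: Ni²⁺(aq) + 2 K(s) → Ni(s) + 2 K⁺(aq); Q = [K⁺]^2/[Ni²⁺]^1.
From E = E° − (0.0592/n) log Q: log Q = (E° − E)·n/0.0592 = (+2.69 − (+2.814))·2/0.0592 = -4.1892.
So 1·log[Ni²⁺] = 2·log(0.000227) − log Q = -7.2879 − (-4.1892) = -3.0987; [Ni²⁺] = 10^(-3.0987) ≈ 0.00080 M.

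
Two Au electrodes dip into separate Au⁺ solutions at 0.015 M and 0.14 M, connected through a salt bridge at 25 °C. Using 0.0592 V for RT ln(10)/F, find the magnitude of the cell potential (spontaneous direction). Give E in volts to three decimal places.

+0.057 V

For a concentration cell E°cell = 0. The 0.14 M side is the cathode (reduction is favoured where [Au⁺] is higher).
With n = 1, E = −(0.0592/1) log([Au⁺]ₐₙ/[Au⁺]꜀ₐₜ) = −(0.0592/1) log(0.015/0.14) = −(0.0592/1)(-0.970) = +0.057 V.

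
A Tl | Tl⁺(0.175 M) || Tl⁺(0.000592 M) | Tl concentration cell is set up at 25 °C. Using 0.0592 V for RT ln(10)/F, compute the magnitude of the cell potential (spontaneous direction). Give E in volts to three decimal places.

For a concentration cell E°cell = 0. The 0.175 M side is the cathode (reduction is favoured where [Tl⁺] is higher).
With n = 1, E = −(0.0592/1) log([Tl⁺]ₐₙ/[Tl⁺]꜀ₐₜ) = −(0.0592/1) log(0.000592/0.175) = −(0.0592/1)(-2.471) = +0.146 V.

+0.146 V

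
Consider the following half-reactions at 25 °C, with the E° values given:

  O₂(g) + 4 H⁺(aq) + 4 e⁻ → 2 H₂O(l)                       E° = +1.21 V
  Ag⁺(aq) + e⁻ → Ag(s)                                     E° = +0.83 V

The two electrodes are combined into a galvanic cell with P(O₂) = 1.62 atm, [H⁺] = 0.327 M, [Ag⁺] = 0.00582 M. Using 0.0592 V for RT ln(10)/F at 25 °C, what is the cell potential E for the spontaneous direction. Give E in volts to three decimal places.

O₂/H₂O is the cathode (higher E°), Ag⁺/Ag the anode: E°cell = +1.21 − (+0.83) = +0.38 V, n = 4.
Overall: O₂(g) + 4 H⁺(aq) + 4 Ag(s) → 2 H₂O(l) + 4 Ag⁺(aq)
Q = [Ag⁺]^4 / (P(O₂)·[H⁺]^4); log Q = -7.208.
E = E° − (0.0592/n) log Q = +0.38 − (0.0592/4)(-7.208) = +0.487 V.

+0.487 V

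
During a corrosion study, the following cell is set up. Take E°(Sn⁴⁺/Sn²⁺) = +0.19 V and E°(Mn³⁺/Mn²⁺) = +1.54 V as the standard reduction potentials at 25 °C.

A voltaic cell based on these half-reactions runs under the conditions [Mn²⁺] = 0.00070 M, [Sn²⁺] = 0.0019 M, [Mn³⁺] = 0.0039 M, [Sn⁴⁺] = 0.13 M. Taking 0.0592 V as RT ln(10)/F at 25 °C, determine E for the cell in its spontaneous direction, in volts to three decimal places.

Mn³⁺/Mn²⁺ is the cathode (higher E°), Sn⁴⁺/Sn²⁺ the anode: E°cell = +1.54 − (+0.19) = +1.35 V, n = 2.
Overall: 2 Mn³⁺(aq) + Sn²⁺(aq) → 2 Mn²⁺(aq) + Sn⁴⁺(aq)
Q = [Mn²⁺]^2·[Sn⁴⁺] / ([Mn³⁺]^2·[Sn²⁺]); log Q = 0.343.
E = E° − (0.0592/n) log Q = +1.35 − (0.0592/2)(0.343) = +1.340 V.

+1.340 V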